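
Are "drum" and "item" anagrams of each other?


Word 1: "drum" → sorted: dmru
Word 2: "item" → sorted: eimt
Same letters? dmru != eimt
Anagram = No


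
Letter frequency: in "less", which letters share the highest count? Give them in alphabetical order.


Word: "less"
Letter counts:
  'e': 1
  'l': 1
  's': 2
Maximum count = 2
Most frequent = 's' (2 times each)


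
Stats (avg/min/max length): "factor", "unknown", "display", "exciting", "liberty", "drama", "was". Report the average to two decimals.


Lengths: "factor"=6, "unknown"=7, "display"=7, "exciting"=8, "liberty"=7, "drama"=5, "was"=3
Sum = 43, Count = 7
Average = 43/7 = 6.14
= avg=6.14, min=3, max=8


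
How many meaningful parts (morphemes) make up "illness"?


Word: "illness"
Morphemes: ill | -ness
Each morpheme carries meaning
= 2 morphemes


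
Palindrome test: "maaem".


Word: "maaem"
Reversed: "meaam"
Forward == Backward? maaem != meaam
Palindrome = No


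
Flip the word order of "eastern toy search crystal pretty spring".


Original: "eastern toy search crystal pretty spring"
Words (1..n): eastern | toy | search | crystal | pretty | spring
Reversed (n..1): spring | pretty | crystal | search | toy | eastern
Result = "spring pretty crystal search toy eastern"


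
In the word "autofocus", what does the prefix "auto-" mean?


Prefix: auto-
Example: autofocus = auto- + focus
Meaning = self


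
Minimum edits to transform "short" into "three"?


Word 1: "short" (length 5)
Word 2: "three" (length 5)
One optimal edit sequence (insert/delete/substitute each cost 1):
  1. substitute 's' -> 't'  (+1)
  2. keep 'h'
  3. substitute 'o' -> 'r'  (+1)
  4. substitute 'r' -> 'e'  (+1)
  5. substitute 't' -> 'e'  (+1)
Total edit operations: 4
Edit distance = 4


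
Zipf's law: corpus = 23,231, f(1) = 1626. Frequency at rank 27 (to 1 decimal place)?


Zipf's law: f(r) = f(1) / r
f(1) = 1626
f(27) = 1626 / 27
= 60.2 occurrences


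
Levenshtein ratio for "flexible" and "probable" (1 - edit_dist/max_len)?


Word 1: "flexible" (length 8)
Word 2: "probable" (length 8)
One optimal edit sequence:
  1. substitute 'f' -> 'p'  (+1)
  2. substitute 'l' -> 'r'  (+1)
  3. substitute 'e' -> 'o'  (+1)
  4. substitute 'x' -> 'b'  (+1)
  5. substitute 'i' -> 'a'  (+1)
  6. keep 'b'
  7. keep 'l'
  8. keep 'e'
Edit distance = 5
Max length = max(8, 8) = 8
Similarity = 1 - 5/8
= 0.3750


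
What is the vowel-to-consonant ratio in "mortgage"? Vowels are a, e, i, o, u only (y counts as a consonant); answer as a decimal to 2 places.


Word: "mortgage"
Vowels (a,e,i,o,u): 3
Consonants: 5
Ratio = 3/5
= 0.60


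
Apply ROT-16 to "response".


Word: "response"
Shift: 16
Each letter → (letter + shift) mod 26:
  'r' (17) + 16 = 7 → 'h'
  'e' (4) + 16 = 20 → 'u'
  's' (18) + 16 = 8 → 'i'
  'p' (15) + 16 = 5 → 'f'
  'o' (14) + 16 = 4 → 'e'
  'n' (13) + 16 = 3 → 'd'
  's' (18) + 16 = 8 → 'i'
  'e' (4) + 16 = 20 → 'u'
Result = "huifediu"


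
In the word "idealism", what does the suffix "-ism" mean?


Suffix: -ism
As in: idealism -> ideal + -ism
Meaning = belief / practice


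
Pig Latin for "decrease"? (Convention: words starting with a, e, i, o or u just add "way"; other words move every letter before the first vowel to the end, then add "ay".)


Word: "decrease"
Starts with consonant(s) → move to end, add 'ay'
Consonant cluster: "d"
Pig Latin = "ecreaseday"


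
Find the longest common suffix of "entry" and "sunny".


Word 1: "entry"
Word 2: "sunny"
Comparing from end:
  Pos -1: 'y' == 'y'
  Pos -2: 'r' != 'n' (stop)
LCS = "y" (length 1)


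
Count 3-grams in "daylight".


Word: "daylight" (length 8)
Number of 3-grams = length - 3 + 1 = 8 - 3 + 1
= 6


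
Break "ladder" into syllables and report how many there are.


Word: "ladder"
Syllable breakdown: lad | der
Counting: 2 parts
= 2 syllables


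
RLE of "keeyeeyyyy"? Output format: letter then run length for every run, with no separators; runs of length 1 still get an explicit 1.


String: "keeyeeyyyy"
Scanning for consecutive runs:
  'k' x 1
  'e' x 2
  'y' x 1
  'e' x 2
  'y' x 4
RLE = "k1e2y1e2y4"


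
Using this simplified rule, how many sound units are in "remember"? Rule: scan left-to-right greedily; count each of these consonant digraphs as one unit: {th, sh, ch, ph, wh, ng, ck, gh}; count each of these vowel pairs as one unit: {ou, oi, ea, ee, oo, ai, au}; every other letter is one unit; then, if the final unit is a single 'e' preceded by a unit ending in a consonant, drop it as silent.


Word: "remember" (8 letters)
Left-to-right scan:
  [1] 'r' (letter)
  [2] 'e' (letter)
  [3] 'm' (letter)
  [4] 'e' (letter)
  [5] 'm' (letter)
  [6] 'b' (letter)
  [7] 'e' (letter)
  [8] 'r' (letter)
Units from scan: 8
Sound units = 8 units


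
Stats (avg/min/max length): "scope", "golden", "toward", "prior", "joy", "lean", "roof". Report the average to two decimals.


Lengths: "scope"=5, "golden"=6, "toward"=6, "prior"=5, "joy"=3, "lean"=4, "roof"=4
Sum = 33, Count = 7
Average = 33/7 = 4.71
= avg=4.71, min=3, max=6


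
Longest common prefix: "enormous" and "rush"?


Word 1: "enormous"
Word 2: "rush"
Comparing from start:
  Pos 0: 'e' != 'r' (stop)
LCP = "" (length 0)


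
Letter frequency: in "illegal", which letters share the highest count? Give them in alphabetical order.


Word: "illegal"
Letter counts:
  'a': 1
  'e': 1
  'g': 1
  'i': 1
  'l': 3
Maximum count = 3
Most frequent = 'l' (3 times each)


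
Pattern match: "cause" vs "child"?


Pattern of "cause": [0, 1, 2, 3, 4]
Pattern of "child": [0, 1, 2, 3, 4]
Patterns match
Same pattern = Yes


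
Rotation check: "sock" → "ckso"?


Word: "sock", Candidate: "ckso"
Method: check if candidate is substring of word+word
"socksock" contains "ckso"? Yes
Is rotation = Yes


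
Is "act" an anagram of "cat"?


Word 1: "cat" → sorted: act
Word 2: "act" → sorted: act
Same letters? act == act
Anagram = Yes


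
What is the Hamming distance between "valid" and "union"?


Comparing character by character (same length = 5):
  Pos 0: 'v' vs 'u' !=
  Pos 1: 'a' vs 'n' !=
  Pos 2: 'l' vs 'i' !=
  Pos 3: 'i' vs 'o' !=
  Pos 4: 'd' vs 'n' !=
Hamming distance = 5


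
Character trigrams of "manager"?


Word: "manager" (length 7)
Number of trigrams = 7 - 3 + 1 = 5
  Position 0: "man"
  Position 1: "ana"
  Position 2: "nag"
  Position 3: "age"
  Position 4: "ger"
Trigrams = "man", "ana", "nag", "age", "ger"


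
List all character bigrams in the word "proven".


Word: "proven" (length 6)
Number of bigrams = 6 - 2 + 1 = 5
  Position 0: "pr"
  Position 1: "ro"
  Position 2: "ov"
  Position 3: "ve"
  Position 4: "en"
Bigrams = "pr", "ro", "ov", "ve", "en"


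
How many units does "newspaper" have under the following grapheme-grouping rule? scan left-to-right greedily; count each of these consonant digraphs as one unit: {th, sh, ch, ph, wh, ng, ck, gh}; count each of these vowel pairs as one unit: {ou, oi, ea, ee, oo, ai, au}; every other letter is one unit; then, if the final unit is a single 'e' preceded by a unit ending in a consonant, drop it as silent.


Word: "newspaper" (9 letters)
Left-to-right scan:
  [1] 'n' (letter)
  [2] 'e' (letter)
  [3] 'w' (letter)
  [4] 's' (letter)
  [5] 'p' (letter)
  [6] 'a' (letter)
  [7] 'p' (letter)
  [8] 'e' (letter)
  [9] 'r' (letter)
Units from scan: 9
Sound units = 9 units


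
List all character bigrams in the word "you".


Word: "you" (length 3)
Number of bigrams = 3 - 2 + 1 = 2
  Position 0: "yo"
  Position 1: "ou"
Bigrams = "yo", "ou"


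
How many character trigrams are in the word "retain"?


Word: "retain" (length 6)
Number of 3-grams = length - 3 + 1 = 6 - 3 + 1
= 4


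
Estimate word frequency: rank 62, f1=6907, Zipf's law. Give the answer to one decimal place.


Zipf's law: f(r) = f(1) / r
f(1) = 6907
f(62) = 6907 / 62
= 111.4 occurrences


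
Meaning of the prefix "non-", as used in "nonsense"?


Prefix: non-
As in: nonsense -> non- + sense
Meaning = not


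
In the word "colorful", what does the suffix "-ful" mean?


Suffix: -ful
As in: colorful -> color + -ful
Meaning = full of


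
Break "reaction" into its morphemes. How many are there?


Word: "reaction"
Morphemes: re- / act / -ion
Each morpheme carries meaning
= 3 morphemes


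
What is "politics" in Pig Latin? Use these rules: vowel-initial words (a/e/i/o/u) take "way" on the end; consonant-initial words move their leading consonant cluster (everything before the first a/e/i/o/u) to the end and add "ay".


Word: "politics"
Starts with consonant(s) → move to end, add 'ay'
Consonant cluster: "p"
Pig Latin = "oliticspay"


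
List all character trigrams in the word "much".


Word: "much" (length 4)
Number of trigrams = 4 - 3 + 1 = 2
  Position 0: "muc"
  Position 1: "uch"
Trigrams = "muc", "uch"


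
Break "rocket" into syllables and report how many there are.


Word: "rocket"
Syllable breakdown: rock | et
Counting: 2 parts
= 2 syllables


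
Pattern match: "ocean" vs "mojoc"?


Pattern of "ocean": [0, 1, 2, 3, 4]
Pattern of "mojoc": [0, 1, 2, 1, 3]
Patterns do not match
Same pattern = No


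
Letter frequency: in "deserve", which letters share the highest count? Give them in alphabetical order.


Word: "deserve"
Letter counts:
  'd': 1
  'e': 3
  'r': 1
  's': 1
  'v': 1
Maximum count = 3
Most frequent = 'e' (3 times each)


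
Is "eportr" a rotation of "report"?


Word: "report", Candidate: "eportr"
Method: check if candidate is substring of word+word
"reportreport" contains "eportr"? Yes
Is rotation = Yes


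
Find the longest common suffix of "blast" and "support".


Word 1: "blast"
Word 2: "support"
Comparing from end:
  Pos -1: 't' == 't'
  Pos -2: 's' != 'r' (stop)
LCS = "t" (length 1)


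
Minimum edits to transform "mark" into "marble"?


Word 1: "mark" (length 4)
Word 2: "marble" (length 6)
One optimal edit sequence (insert/delete/substitute each cost 1):
  1. keep 'm'
  2. keep 'a'
  3. keep 'r'
  4. insert 'b'  (+1)
  5. insert 'l'  (+1)
  6. substitute 'k' -> 'e'  (+1)
Total edit operations: 3
Edit distance = 3


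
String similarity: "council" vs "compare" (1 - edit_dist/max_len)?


Word 1: "council" (length 7)
Word 2: "compare" (length 7)
One optimal edit sequence:
  1. keep 'c'
  2. keep 'o'
  3. substitute 'u' -> 'm'  (+1)
  4. substitute 'n' -> 'p'  (+1)
  5. substitute 'c' -> 'a'  (+1)
  6. substitute 'i' -> 'r'  (+1)
  7. substitute 'l' -> 'e'  (+1)
Edit distance = 5
Max length = max(7, 7) = 7
Similarity = 1 - 5/7
= 0.2857


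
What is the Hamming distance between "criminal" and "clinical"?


Comparing character by character (same length = 8):
  Pos 0: 'c' vs 'c' =
  Pos 1: 'r' vs 'l' !=
  Pos 2: 'i' vs 'i' =
  Pos 3: 'm' vs 'n' !=
  Pos 4: 'i' vs 'i' =
  Pos 5: 'n' vs 'c' !=
  Pos 6: 'a' vs 'a' =
  Pos 7: 'l' vs 'l' =
Hamming distance = 3


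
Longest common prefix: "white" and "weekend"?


Word 1: "white"
Word 2: "weekend"
Comparing from start:
  Pos 0: 'w' == 'w'
  Pos 1: 'h' != 'e' (stop)
LCP = "w" (length 1)


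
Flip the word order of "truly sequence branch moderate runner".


Original: "truly sequence branch moderate runner"
Words (1..n): truly | sequence | branch | moderate | runner
Reversed (n..1): runner | moderate | branch | sequence | truly
Result = "runner moderate branch sequence truly"


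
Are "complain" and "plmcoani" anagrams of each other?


Word 1: "complain" → sorted: acilmnop
Word 2: "plmcoani" → sorted: acilmnop
Same letters? acilmnop == acilmnop
Anagram = Yes


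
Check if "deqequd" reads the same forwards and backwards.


Word: "deqequd"
Reversed: "duqeqed"
Forward == Backward? deqequd != duqeqed
Palindrome = No


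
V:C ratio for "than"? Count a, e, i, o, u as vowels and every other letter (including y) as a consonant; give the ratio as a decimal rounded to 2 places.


Word: "than"
Vowels (a,e,i,o,u): 1
Consonants: 3
Ratio = 1/3
= 0.33


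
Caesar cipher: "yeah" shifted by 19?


Word: "yeah"
Shift: 19
Each letter → (letter + shift) mod 26:
  'y' (24) + 19 = 17 → 'r'
  'e' (4) + 19 = 23 → 'x'
  'a' (0) + 19 = 19 → 't'
  'h' (7) + 19 = 0 → 'a'
Result = "rxta"


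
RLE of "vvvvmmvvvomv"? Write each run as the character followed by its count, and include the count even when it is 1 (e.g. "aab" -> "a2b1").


String: "vvvvmmvvvomv"
Scanning for consecutive runs:
  'v' x 4
  'm' x 2
  'v' x 3
  'o' x 1
  'm' x 1
  'v' x 1
RLE = "v4m2v3o1m1v1"


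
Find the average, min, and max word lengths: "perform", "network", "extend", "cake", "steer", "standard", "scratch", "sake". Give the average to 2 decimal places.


Lengths: "perform"=7, "network"=7, "extend"=6, "cake"=4, "steer"=5, "standard"=8, "scratch"=7, "sake"=4
Sum = 48, Count = 8
Average = 48/8 = 6.00
= avg=6.00, min=4, max=8


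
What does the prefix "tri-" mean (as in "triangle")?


Prefix: tri-
Example: triangle = tri- + angle
Meaning = three


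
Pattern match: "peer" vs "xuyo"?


Pattern of "peer": [0, 1, 1, 2]
Pattern of "xuyo": [0, 1, 2, 3]
Patterns do not match
Same pattern = No


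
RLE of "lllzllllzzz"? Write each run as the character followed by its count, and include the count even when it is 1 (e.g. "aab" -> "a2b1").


String: "lllzllllzzz"
Scanning for consecutive runs:
  'l' x 3
  'z' x 1
  'l' x 4
  'z' x 3
RLE = "l3z1l4z3"


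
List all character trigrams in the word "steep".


Word: "steep" (length 5)
Number of trigrams = 5 - 3 + 1 = 3
  Position 0: "ste"
  Position 1: "tee"
  Position 2: "eep"
Trigrams = "ste", "tee", "eep"


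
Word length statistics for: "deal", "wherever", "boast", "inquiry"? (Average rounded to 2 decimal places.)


Lengths: "deal"=4, "wherever"=8, "boast"=5, "inquiry"=7
Sum = 24, Count = 4
Average = 24/4 = 6.00
= avg=6.00, min=4, max=8


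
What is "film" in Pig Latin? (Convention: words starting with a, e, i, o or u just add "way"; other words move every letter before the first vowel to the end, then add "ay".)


Word: "film"
Starts with consonant(s) → move to end, add 'ay'
Consonant cluster: "f"
Pig Latin = "ilmfay"


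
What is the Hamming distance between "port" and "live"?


Comparing character by character (same length = 4):
  Pos 0: 'p' vs 'l' !=
  Pos 1: 'o' vs 'i' !=
  Pos 2: 'r' vs 'v' !=
  Pos 3: 't' vs 'e' !=
Hamming distance = 4


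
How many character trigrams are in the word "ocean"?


Word: "ocean" (length 5)
Number of 3-grams = length - 3 + 1 = 5 - 3 + 1
= 3


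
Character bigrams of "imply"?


Word: "imply" (length 5)
Number of bigrams = 5 - 2 + 1 = 4
  Position 0: "im"
  Position 1: "mp"
  Position 2: "pl"
  Position 3: "ly"
Bigrams = "im", "mp", "pl", "ly"


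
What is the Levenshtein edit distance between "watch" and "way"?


Word 1: "watch" (length 5)
Word 2: "way" (length 3)
One optimal edit sequence (insert/delete/substitute each cost 1):
  1. keep 'w'
  2. keep 'a'
  3. delete 't'  (+1)
  4. delete 'c'  (+1)
  5. substitute 'h' -> 'y'  (+1)
Total edit operations: 3
Edit distance = 3


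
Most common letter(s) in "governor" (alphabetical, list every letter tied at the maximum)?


Word: "governor"
Letter counts:
  'e': 1
  'g': 1
  'n': 1
  'o': 2
  'r': 2
  'v': 1
Maximum count = 2
Most frequent = 'o', 'r' (2 times each)


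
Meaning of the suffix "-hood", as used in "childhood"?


Suffix: -hood
As in: childhood -> child + -hood
Meaning = state / condition


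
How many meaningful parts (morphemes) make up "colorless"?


Word: "colorless"
Morphemes: color | -less
Each morpheme carries meaning
= 2 morphemes


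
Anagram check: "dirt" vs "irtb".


Word 1: "dirt" → sorted: dirt
Word 2: "irtb" → sorted: birt
Same letters? dirt != birt
Anagram = No


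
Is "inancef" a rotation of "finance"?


Word: "finance", Candidate: "inancef"
Method: check if candidate is substring of word+word
"financefinance" contains "inancef"? Yes
Is rotation = Yes


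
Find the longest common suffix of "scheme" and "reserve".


Word 1: "scheme"
Word 2: "reserve"
Comparing from end:
  Pos -1: 'e' == 'e'
  Pos -2: 'm' != 'v' (stop)
LCS = "e" (length 1)


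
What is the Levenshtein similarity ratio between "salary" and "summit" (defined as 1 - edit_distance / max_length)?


Word 1: "salary" (length 6)
Word 2: "summit" (length 6)
One optimal edit sequence:
  1. keep 's'
  2. substitute 'a' -> 'u'  (+1)
  3. substitute 'l' -> 'm'  (+1)
  4. substitute 'a' -> 'm'  (+1)
  5. substitute 'r' -> 'i'  (+1)
  6. substitute 'y' -> 't'  (+1)
Edit distance = 5
Max length = max(6, 6) = 6
Similarity = 1 - 5/6
= 0.1667


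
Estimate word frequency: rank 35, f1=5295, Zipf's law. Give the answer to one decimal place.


Zipf's law: f(r) = f(1) / r
f(1) = 5295
f(35) = 5295 / 35
= 151.3 occurrences


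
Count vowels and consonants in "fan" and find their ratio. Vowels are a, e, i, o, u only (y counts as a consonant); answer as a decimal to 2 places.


Word: "fan"
Vowels (a,e,i,o,u): 1
Consonants: 2
Ratio = 1/2
= 0.50


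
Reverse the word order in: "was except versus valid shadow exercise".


Original: "was except versus valid shadow exercise"
Words (1..n): was | except | versus | valid | shadow | exercise
Reversed (n..1): exercise | shadow | valid | versus | except | was
Result = "exercise shadow valid versus except was"


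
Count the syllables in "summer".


Word: "summer"
Syllable breakdown: sum · mer
Counting: 2 parts
= 2 syllables


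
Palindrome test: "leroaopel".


Word: "leroaopel"
Reversed: "lepoaorel"
Forward == Backward? leroaopel != lepoaorel
Palindrome = No


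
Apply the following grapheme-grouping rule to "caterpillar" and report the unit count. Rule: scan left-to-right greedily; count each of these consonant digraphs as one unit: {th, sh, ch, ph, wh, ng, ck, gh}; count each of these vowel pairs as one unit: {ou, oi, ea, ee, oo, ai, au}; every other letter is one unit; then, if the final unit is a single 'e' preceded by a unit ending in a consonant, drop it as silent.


Word: "caterpillar" (11 letters)
Left-to-right scan:
  1. 'c' (letter)
  2. 'a' (letter)
  3. 't' (letter)
  4. 'e' (letter)
  5. 'r' (letter)
  6. 'p' (letter)
  7. 'i' (letter)
  8. 'l' (letter)
  9. 'l' (letter)
  10. 'a' (letter)
  11. 'r' (letter)
Units from scan: 11
Sound units = 11 units


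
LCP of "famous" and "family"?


Word 1: "famous"
Word 2: "family"
Comparing from start:
  Pos 0: 'f' == 'f'
  Pos 1: 'a' == 'a'
  Pos 2: 'm' == 'm'
  Pos 3: 'o' != 'i' (stop)
LCP = "fam" (length 3)


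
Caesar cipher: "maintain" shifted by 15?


Word: "maintain"
Shift: 15
Each letter → (letter + shift) mod 26:
  'm' (12) + 15 = 1 → 'b'
  'a' (0) + 15 = 15 → 'p'
  'i' (8) + 15 = 23 → 'x'
  'n' (13) + 15 = 2 → 'c'
  't' (19) + 15 = 8 → 'i'
  'a' (0) + 15 = 15 → 'p'
  'i' (8) + 15 = 23 → 'x'
  'n' (13) + 15 = 2 → 'c'
Result = "bpxcipxc"


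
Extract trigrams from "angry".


Word: "angry" (length 5)
Number of trigrams = 5 - 3 + 1 = 3
  Position 0: "ang"
  Position 1: "ngr"
  Position 2: "gry"
Trigrams = "ang", "ngr", "gry"


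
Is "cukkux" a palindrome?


Word: "cukkux"
Reversed: "xukkuc"
Forward == Backward? cukkux != xukkuc
Palindrome = No


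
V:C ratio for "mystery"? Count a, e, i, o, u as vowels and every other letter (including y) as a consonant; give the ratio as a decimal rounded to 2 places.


Word: "mystery"
Vowels (a,e,i,o,u): 1
Consonants: 6
Ratio = 1/6
= 0.17


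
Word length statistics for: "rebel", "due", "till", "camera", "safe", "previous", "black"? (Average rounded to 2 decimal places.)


Lengths: "rebel"=5, "due"=3, "till"=4, "camera"=6, "safe"=4, "previous"=8, "black"=5
Sum = 35, Count = 7
Average = 35/7 = 5.00
= avg=5.00, min=3, max=8


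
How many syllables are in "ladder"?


Word: "ladder"
Syllable breakdown: lad / der
Counting: 2 parts
= 2 syllables


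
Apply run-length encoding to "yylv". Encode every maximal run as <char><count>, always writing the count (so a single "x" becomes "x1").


String: "yylv"
Scanning for consecutive runs:
  'y' x 2
  'l' x 1
  'v' x 1
RLE = "y2l1v1"


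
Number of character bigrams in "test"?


Word: "test" (length 4)
Number of 2-grams = length - 2 + 1 = 4 - 2 + 1
= 3


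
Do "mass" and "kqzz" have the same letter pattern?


Pattern of "mass": [0, 1, 2, 2]
Pattern of "kqzz": [0, 1, 2, 2]
Patterns match
Same pattern = Yes


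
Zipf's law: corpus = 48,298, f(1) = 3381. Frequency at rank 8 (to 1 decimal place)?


Zipf's law: f(r) = f(1) / r
f(1) = 3381
f(8) = 3381 / 8
= 422.6 occurrences


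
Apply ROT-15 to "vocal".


Word: "vocal"
Shift: 15
Each letter → (letter + shift) mod 26:
  'v' (21) + 15 = 10 → 'k'
  'o' (14) + 15 = 3 → 'd'
  'c' (2) + 15 = 17 → 'r'
  'a' (0) + 15 = 15 → 'p'
  'l' (11) + 15 = 0 → 'a'
Result = "kdrpa"


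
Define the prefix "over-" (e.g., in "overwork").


Prefix: over-
Example: overwork (over- + work)
Meaning = excessive


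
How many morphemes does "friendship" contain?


Word: "friendship"
Morphemes: friend / -ship
Each morpheme carries meaning
= 2 morphemes


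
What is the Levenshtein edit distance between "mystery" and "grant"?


Word 1: "mystery" (length 7)
Word 2: "grant" (length 5)
One optimal edit sequence (insert/delete/substitute each cost 1):
  1. delete 'm'  (+1)
  2. delete 'y'  (+1)
  3. substitute 's' -> 'g'  (+1)
  4. substitute 't' -> 'r'  (+1)
  5. substitute 'e' -> 'a'  (+1)
  6. substitute 'r' -> 'n'  (+1)
  7. substitute 'y' -> 't'  (+1)
Total edit operations: 7
Edit distance = 7


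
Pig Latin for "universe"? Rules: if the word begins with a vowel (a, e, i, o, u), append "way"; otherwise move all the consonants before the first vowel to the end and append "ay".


Word: "universe"
Starts with vowel → add 'way'
Pig Latin = "universeway"


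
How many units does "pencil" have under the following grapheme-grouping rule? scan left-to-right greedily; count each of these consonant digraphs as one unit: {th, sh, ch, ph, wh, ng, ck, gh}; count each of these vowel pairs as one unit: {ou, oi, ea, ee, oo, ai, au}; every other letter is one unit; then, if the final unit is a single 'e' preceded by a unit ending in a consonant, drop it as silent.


Word: "pencil" (6 letters)
Left-to-right scan:
  (1) 'p' (letter)
  (2) 'e' (letter)
  (3) 'n' (letter)
  (4) 'c' (letter)
  (5) 'i' (letter)
  (6) 'l' (letter)
Units from scan: 6
Sound units = 6 units


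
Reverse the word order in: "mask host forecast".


Original: "mask host forecast"
Words (1..n): mask | host | forecast
Reversed (n..1): forecast | host | mask
Result = "forecast host mask"


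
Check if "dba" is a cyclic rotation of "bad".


Word: "bad", Candidate: "dba"
Method: check if candidate is substring of word+word
"badbad" contains "dba"? Yes
Is rotation = Yes


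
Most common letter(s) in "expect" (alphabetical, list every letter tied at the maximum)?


Word: "expect"
Letter counts:
  'c': 1
  'e': 2
  'p': 1
  't': 1
  'x': 1
Maximum count = 2
Most frequent = 'e' (2 times each)


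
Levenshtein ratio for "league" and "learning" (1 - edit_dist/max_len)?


Word 1: "league" (length 6)
Word 2: "learning" (length 8)
One optimal edit sequence:
  1. keep 'l'
  2. keep 'e'
  3. keep 'a'
  4. insert 'r'  (+1)
  5. insert 'n'  (+1)
  6. substitute 'g' -> 'i'  (+1)
  7. substitute 'u' -> 'n'  (+1)
  8. substitute 'e' -> 'g'  (+1)
Edit distance = 5
Max length = max(6, 8) = 8
Similarity = 1 - 5/8
= 0.3750


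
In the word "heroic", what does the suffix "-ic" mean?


Suffix: -ic
Example: heroic (hero + -ic)
Meaning = relating to


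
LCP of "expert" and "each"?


Word 1: "expert"
Word 2: "each"
Comparing from start:
  Pos 0: 'e' == 'e'
  Pos 1: 'x' != 'a' (stop)
LCP = "e" (length 1)


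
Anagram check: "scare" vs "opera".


Word 1: "scare" → sorted: acers
Word 2: "opera" → sorted: aeopr
Same letters? acers != aeopr
Anagram = No


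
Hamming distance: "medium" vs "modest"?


Comparing character by character (same length = 6):
  Pos 0: 'm' vs 'm' =
  Pos 1: 'e' vs 'o' !=
  Pos 2: 'd' vs 'd' =
  Pos 3: 'i' vs 'e' !=
  Pos 4: 'u' vs 's' !=
  Pos 5: 'm' vs 't' !=
Hamming distance = 4


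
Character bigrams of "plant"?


Word: "plant" (length 5)
Number of bigrams = 5 - 2 + 1 = 4
  Position 0: "pl"
  Position 1: "la"
  Position 2: "an"
  Position 3: "nt"
Bigrams = "pl", "la", "an", "nt"


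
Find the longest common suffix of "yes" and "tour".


Word 1: "yes"
Word 2: "tour"
Comparing from end:
  Pos -1: 's' != 'r' (stop)
LCS = "" (length 0)


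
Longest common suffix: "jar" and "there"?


Word 1: "jar"
Word 2: "there"
Comparing from end:
  Pos -1: 'r' != 'e' (stop)
LCS = "" (length 0)


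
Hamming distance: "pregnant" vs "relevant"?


Comparing character by character (same length = 8):
  Pos 0: 'p' vs 'r' !=
  Pos 1: 'r' vs 'e' !=
  Pos 2: 'e' vs 'l' !=
  Pos 3: 'g' vs 'e' !=
  Pos 4: 'n' vs 'v' !=
  Pos 5: 'a' vs 'a' =
  Pos 6: 'n' vs 'n' =
  Pos 7: 't' vs 't' =
Hamming distance = 5


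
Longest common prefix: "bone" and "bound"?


Word 1: "bone"
Word 2: "bound"
Comparing from start:
  Pos 0: 'b' == 'b'
  Pos 1: 'o' == 'o'
  Pos 2: 'n' != 'u' (stop)
LCP = "bo" (length 2)


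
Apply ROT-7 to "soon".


Word: "soon"
Shift: 7
Each letter → (letter + shift) mod 26:
  's' (18) + 7 = 25 → 'z'
  'o' (14) + 7 = 21 → 'v'
  'o' (14) + 7 = 21 → 'v'
  'n' (13) + 7 = 20 → 'u'
Result = "zvvu"


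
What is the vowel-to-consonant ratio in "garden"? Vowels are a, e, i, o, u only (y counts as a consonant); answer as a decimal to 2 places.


Word: "garden"
Vowels (a,e,i,o,u): 2
Consonants: 4
Ratio = 2/4
= 0.50


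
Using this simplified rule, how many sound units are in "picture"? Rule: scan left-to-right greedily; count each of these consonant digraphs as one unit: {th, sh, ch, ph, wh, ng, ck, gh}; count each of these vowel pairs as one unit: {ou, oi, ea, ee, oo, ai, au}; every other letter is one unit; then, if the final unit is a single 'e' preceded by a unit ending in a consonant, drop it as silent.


Word: "picture" (7 letters)
Left-to-right scan:
  1. 'p' (letter)
  2. 'i' (letter)
  3. 'c' (letter)
  4. 't' (letter)
  5. 'u' (letter)
  6. 'r' (letter)
  7. 'e' (letter)
Units from scan: 7
Final unit is 'e' after a consonant -> drop as silent (-1)
Sound units = 6 units


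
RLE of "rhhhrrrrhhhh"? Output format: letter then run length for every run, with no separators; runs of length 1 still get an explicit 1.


String: "rhhhrrrrhhhh"
Scanning for consecutive runs:
  'r' x 1
  'h' x 3
  'r' x 4
  'h' x 4
RLE = "r1h3r4h4"


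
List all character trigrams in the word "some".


Word: "some" (length 4)
Number of trigrams = 4 - 3 + 1 = 2
  Position 0: "som"
  Position 1: "ome"
Trigrams = "som", "ome"


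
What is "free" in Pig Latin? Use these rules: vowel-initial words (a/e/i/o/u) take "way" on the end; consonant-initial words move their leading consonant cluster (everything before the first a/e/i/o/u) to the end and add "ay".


Word: "free"
Starts with consonant(s) → move to end, add 'ay'
Consonant cluster: "fr"
Pig Latin = "eefray"


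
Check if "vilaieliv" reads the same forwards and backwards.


Word: "vilaieliv"
Reversed: "vileialiv"
Forward == Backward? vilaieliv != vileialiv
Palindrome = No


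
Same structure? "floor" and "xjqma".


Pattern of "floor": [0, 1, 2, 2, 3]
Pattern of "xjqma": [0, 1, 2, 3, 4]
Patterns do not match
Same pattern = No


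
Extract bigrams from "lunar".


Word: "lunar" (length 5)
Number of bigrams = 5 - 2 + 1 = 4
  Position 0: "lu"
  Position 1: "un"
  Position 2: "na"
  Position 3: "ar"
Bigrams = "lu", "un", "na", "ar"


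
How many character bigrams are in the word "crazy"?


Word: "crazy" (length 5)
Number of 2-grams = length - 2 + 1 = 5 - 2 + 1
= 4


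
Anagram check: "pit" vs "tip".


Word 1: "pit" → sorted: ipt
Word 2: "tip" → sorted: ipt
Same letters? ipt == ipt
Anagram = Yes


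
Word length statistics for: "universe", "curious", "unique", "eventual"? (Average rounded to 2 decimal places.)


Lengths: "universe"=8, "curious"=7, "unique"=6, "eventual"=8
Sum = 29, Count = 4
Average = 29/4 = 7.25
= avg=7.25, min=6, max=8


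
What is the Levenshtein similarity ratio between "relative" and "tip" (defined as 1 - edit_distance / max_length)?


Word 1: "relative" (length 8)
Word 2: "tip" (length 3)
One optimal edit sequence:
  1. delete 'r'  (+1)
  2. delete 'e'  (+1)
  3. delete 'l'  (+1)
  4. delete 'a'  (+1)
  5. keep 't'
  6. keep 'i'
  7. delete 'v'  (+1)
  8. substitute 'e' -> 'p'  (+1)
Edit distance = 6
Max length = max(8, 3) = 8
Similarity = 1 - 6/8
= 0.2500


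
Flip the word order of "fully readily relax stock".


Original: "fully readily relax stock"
Words (1..n): fully | readily | relax | stock
Reversed (n..1): stock | relax | readily | fully
Result = "stock relax readily fully"


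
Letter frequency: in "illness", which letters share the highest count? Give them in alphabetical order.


Word: "illness"
Letter counts:
  'e': 1
  'i': 1
  'l': 2
  'n': 1
  's': 2
Maximum count = 2
Most frequent = 'l', 's' (2 times each)


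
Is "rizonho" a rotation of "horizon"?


Word: "horizon", Candidate: "rizonho"
Method: check if candidate is substring of word+word
"horizonhorizon" contains "rizonho"? Yes
Is rotation = Yes


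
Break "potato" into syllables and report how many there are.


Word: "potato"
Syllable breakdown: po-ta-to
Counting: 3 parts
= 3 syllables


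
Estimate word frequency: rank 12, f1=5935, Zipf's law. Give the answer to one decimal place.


Zipf's law: f(r) = f(1) / r
f(1) = 5935
f(12) = 5935 / 12
= 494.6 occurrences


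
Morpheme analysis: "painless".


Word: "painless"
Morphemes: pain | -less
Each morpheme carries meaning
= 2 morphemes


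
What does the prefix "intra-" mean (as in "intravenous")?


Prefix: intra-
As in: intravenous -> intra- + venous
Meaning = within


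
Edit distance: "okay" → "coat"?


Word 1: "okay" (length 4)
Word 2: "coat" (length 4)
One optimal edit sequence (insert/delete/substitute each cost 1):
  1. substitute 'o' -> 'c'  (+1)
  2. substitute 'k' -> 'o'  (+1)
  3. keep 'a'
  4. substitute 'y' -> 't'  (+1)
Total edit operations: 3
Edit distance = 3


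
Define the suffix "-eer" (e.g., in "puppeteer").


Suffix: -eer
Example: puppeteer = puppet + -eer
Meaning = one who is concerned with


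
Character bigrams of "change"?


Word: "change" (length 6)
Number of bigrams = 6 - 2 + 1 = 5
  Position 0: "ch"
  Position 1: "ha"
  Position 2: "an"
  Position 3: "ng"
  Position 4: "ge"
Bigrams = "ch", "ha", "an", "ng", "ge"


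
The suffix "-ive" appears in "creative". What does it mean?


Suffix: -ive
Example: creative (create + -ive, with a spelling change)
Meaning = tending to


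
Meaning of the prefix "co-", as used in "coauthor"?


Prefix: co-
Example: coauthor (co- + author)
Meaning = together


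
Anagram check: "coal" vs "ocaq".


Word 1: "coal" → sorted: aclo
Word 2: "ocaq" → sorted: acoq
Same letters? aclo != acoq
Anagram = No


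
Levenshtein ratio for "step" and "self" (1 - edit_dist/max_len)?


Word 1: "step" (length 4)
Word 2: "self" (length 4)
One optimal edit sequence:
  1. keep 's'
  2. substitute 't' -> 'e'  (+1)
  3. substitute 'e' -> 'l'  (+1)
  4. substitute 'p' -> 'f'  (+1)
Edit distance = 3
Max length = max(4, 4) = 4
Similarity = 1 - 3/4
= 0.2500


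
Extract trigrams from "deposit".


Word: "deposit" (length 7)
Number of trigrams = 7 - 3 + 1 = 5
  Position 0: "dep"
  Position 1: "epo"
  Position 2: "pos"
  Position 3: "osi"
  Position 4: "sit"
Trigrams = "dep", "epo", "pos", "osi", "sit"


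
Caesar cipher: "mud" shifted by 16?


Word: "mud"
Shift: 16
Each letter → (letter + shift) mod 26:
  'm' (12) + 16 = 2 → 'c'
  'u' (20) + 16 = 10 → 'k'
  'd' (3) + 16 = 19 → 't'
Result = "ckt"


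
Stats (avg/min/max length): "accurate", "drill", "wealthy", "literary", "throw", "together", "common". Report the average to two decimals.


Lengths: "accurate"=8, "drill"=5, "wealthy"=7, "literary"=8, "throw"=5, "together"=8, "common"=6
Sum = 47, Count = 7
Average = 47/7 = 6.71
= avg=6.71, min=5, max=8


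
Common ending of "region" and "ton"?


Word 1: "region"
Word 2: "ton"
Comparing from end:
  Pos -1: 'n' == 'n'
  Pos -2: 'o' == 'o'
  Pos -3: 'i' != 't' (stop)
LCS = "on" (length 2)


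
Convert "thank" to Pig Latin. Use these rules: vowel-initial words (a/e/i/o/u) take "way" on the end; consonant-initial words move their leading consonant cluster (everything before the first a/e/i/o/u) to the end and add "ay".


Word: "thank"
Starts with consonant(s) → move to end, add 'ay'
Consonant cluster: "th"
Pig Latin = "ankthay"


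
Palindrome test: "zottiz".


Word: "zottiz"
Reversed: "zittoz"
Forward == Backward? zottiz != zittoz
Palindrome = No


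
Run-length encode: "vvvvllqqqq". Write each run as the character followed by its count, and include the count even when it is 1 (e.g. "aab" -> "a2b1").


String: "vvvvllqqqq"
Scanning for consecutive runs:
  'v' x 4
  'l' x 2
  'q' x 4
RLE = "v4l2q4"


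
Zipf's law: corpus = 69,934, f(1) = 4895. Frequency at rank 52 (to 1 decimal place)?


Zipf's law: f(r) = f(1) / r
f(1) = 4895
f(52) = 4895 / 52
= 94.1 occurrences


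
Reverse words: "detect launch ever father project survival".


Original: "detect launch ever father project survival"
Words (1..n): detect | launch | ever | father | project | survival
Reversed (n..1): survival | project | father | ever | launch | detect
Result = "survival project father ever launch detect"


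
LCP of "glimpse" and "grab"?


Word 1: "glimpse"
Word 2: "grab"
Comparing from start:
  Pos 0: 'g' == 'g'
  Pos 1: 'l' != 'r' (stop)
LCP = "g" (length 1)


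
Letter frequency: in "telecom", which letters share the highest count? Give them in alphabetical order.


Word: "telecom"
Letter counts:
  'c': 1
  'e': 2
  'l': 1
  'm': 1
  'o': 1
  't': 1
Maximum count = 2
Most frequent = 'e' (2 times each)


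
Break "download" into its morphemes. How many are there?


Word: "download"
Morphemes: down- + load
Each morpheme carries meaning
= 2 morphemes


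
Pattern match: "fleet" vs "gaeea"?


Pattern of "fleet": [0, 1, 2, 2, 3]
Pattern of "gaeea": [0, 1, 2, 2, 1]
Patterns do not match
Same pattern = No


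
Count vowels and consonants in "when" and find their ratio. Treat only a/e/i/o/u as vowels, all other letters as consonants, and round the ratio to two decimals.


Word: "when"
Vowels (a,e,i,o,u): 1
Consonants: 3
Ratio = 1/3
= 0.33


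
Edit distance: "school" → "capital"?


Word 1: "school" (length 6)
Word 2: "capital" (length 7)
One optimal edit sequence (insert/delete/substitute each cost 1):
  1. insert 'c'  (+1)
  2. substitute 's' -> 'a'  (+1)
  3. substitute 'c' -> 'p'  (+1)
  4. substitute 'h' -> 'i'  (+1)
  5. substitute 'o' -> 't'  (+1)
  6. substitute 'o' -> 'a'  (+1)
  7. keep 'l'
Total edit operations: 6
Edit distance = 6


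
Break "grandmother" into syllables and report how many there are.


Word: "grandmother"
Syllable breakdown: grand-moth-er
Counting: 3 parts
= 3 syllables


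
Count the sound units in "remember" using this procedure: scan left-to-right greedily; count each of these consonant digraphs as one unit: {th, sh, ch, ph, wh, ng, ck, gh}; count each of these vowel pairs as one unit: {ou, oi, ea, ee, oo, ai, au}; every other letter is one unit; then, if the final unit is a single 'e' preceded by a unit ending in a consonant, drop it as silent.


Word: "remember" (8 letters)
Left-to-right scan:
  [1] 'r' (letter)
  [2] 'e' (letter)
  [3] 'm' (letter)
  [4] 'e' (letter)
  [5] 'm' (letter)
  [6] 'b' (letter)
  [7] 'e' (letter)
  [8] 'r' (letter)
Units from scan: 8
Sound units = 8 units


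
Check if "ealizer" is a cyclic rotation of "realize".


Word: "realize", Candidate: "ealizer"
Method: check if candidate is substring of word+word
"realizerealize" contains "ealizer"? Yes
Is rotation = Yes


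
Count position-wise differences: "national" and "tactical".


Comparing character by character (same length = 8):
  Pos 0: 'n' vs 't' !=
  Pos 1: 'a' vs 'a' =
  Pos 2: 't' vs 'c' !=
  Pos 3: 'i' vs 't' !=
  Pos 4: 'o' vs 'i' !=
  Pos 5: 'n' vs 'c' !=
  Pos 6: 'a' vs 'a' =
  Pos 7: 'l' vs 'l' =
Hamming distance = 5


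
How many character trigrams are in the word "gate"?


Word: "gate" (length 4)
Number of 3-grams = length - 3 + 1 = 4 - 3 + 1
= 2


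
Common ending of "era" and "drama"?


Word 1: "era"
Word 2: "drama"
Comparing from end:
  Pos -1: 'a' == 'a'
  Pos -2: 'r' != 'm' (stop)
LCS = "a" (length 1)


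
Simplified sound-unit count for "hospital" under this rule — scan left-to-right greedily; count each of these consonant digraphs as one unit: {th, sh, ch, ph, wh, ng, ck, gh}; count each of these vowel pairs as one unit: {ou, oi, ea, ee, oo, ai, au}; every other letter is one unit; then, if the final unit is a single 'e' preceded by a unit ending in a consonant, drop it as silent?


Word: "hospital" (8 letters)
Left-to-right scan:
  [1] 'h' (letter)
  [2] 'o' (letter)
  [3] 's' (letter)
  [4] 'p' (letter)
  [5] 'i' (letter)
  [6] 't' (letter)
  [7] 'a' (letter)
  [8] 'l' (letter)
Units from scan: 8
Sound units = 8 units


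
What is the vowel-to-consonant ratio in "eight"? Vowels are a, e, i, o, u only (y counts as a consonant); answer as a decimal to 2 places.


Word: "eight"
Vowels (a,e,i,o,u): 2
Consonants: 3
Ratio = 2/3
= 0.67


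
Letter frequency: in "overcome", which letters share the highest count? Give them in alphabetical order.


Word: "overcome"
Letter counts:
  'c': 1
  'e': 2
  'm': 1
  'o': 2
  'r': 1
  'v': 1
Maximum count = 2
Most frequent = 'e', 'o' (2 times each)


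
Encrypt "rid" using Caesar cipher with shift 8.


Word: "rid"
Shift: 8
Each letter → (letter + shift) mod 26:
  'r' (17) + 8 = 25 → 'z'
  'i' (8) + 8 = 16 → 'q'
  'd' (3) + 8 = 11 → 'l'
Result = "zql"


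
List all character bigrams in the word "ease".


Word: "ease" (length 4)
Number of bigrams = 4 - 2 + 1 = 3
  Position 0: "ea"
  Position 1: "as"
  Position 2: "se"
Bigrams = "ea", "as", "se"


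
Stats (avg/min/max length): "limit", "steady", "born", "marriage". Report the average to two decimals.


Lengths: "limit"=5, "steady"=6, "born"=4, "marriage"=8
Sum = 23, Count = 4
Average = 23/4 = 5.75
= avg=5.75, min=4, max=8


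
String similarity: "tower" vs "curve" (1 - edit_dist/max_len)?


Word 1: "tower" (length 5)
Word 2: "curve" (length 5)
One optimal edit sequence:
  1. substitute 't' -> 'c'  (+1)
  2. substitute 'o' -> 'u'  (+1)
  3. substitute 'w' -> 'r'  (+1)
  4. substitute 'e' -> 'v'  (+1)
  5. substitute 'r' -> 'e'  (+1)
Edit distance = 5
Max length = max(5, 5) = 5
Similarity = 1 - 5/5
= 0.0000


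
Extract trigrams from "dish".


Word: "dish" (length 4)
Number of trigrams = 4 - 3 + 1 = 2
  Position 0: "dis"
  Position 1: "ish"
Trigrams = "dis", "ish"


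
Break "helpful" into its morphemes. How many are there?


Word: "helpful"
Morphemes: help + -ful
Each morpheme carries meaning
= 2 morphemes


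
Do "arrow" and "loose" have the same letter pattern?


Pattern of "arrow": [0, 1, 1, 2, 3]
Pattern of "loose": [0, 1, 1, 2, 3]
Patterns match
Same pattern = Yes


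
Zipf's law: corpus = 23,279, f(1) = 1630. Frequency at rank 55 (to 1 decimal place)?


Zipf's law: f(r) = f(1) / r
f(1) = 1630
f(55) = 1630 / 55
= 29.6 occurrences


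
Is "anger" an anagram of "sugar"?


Word 1: "sugar" → sorted: agrsu
Word 2: "anger" → sorted: aegnr
Same letters? agrsu != aegnr
Anagram = No
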